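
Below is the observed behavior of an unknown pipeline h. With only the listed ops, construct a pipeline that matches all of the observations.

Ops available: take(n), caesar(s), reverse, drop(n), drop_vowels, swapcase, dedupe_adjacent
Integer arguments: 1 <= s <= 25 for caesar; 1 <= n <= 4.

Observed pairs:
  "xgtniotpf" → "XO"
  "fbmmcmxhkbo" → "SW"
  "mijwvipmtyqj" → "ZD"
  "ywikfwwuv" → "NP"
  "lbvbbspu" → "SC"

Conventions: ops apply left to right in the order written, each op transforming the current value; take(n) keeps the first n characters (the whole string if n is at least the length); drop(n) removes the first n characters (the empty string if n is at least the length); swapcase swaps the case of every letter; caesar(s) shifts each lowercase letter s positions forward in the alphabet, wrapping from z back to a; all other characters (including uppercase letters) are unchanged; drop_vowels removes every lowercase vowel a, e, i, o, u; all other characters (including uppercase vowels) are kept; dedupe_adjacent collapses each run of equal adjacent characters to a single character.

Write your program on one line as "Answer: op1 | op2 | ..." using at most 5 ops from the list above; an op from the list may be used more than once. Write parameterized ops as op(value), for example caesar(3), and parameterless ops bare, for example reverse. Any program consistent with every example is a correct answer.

caesar(17) | take(2) | swapcase | reverse

Check, running the answer program on each example:
  "xgtniotpf" -> "oxkezfkgw" -> "ox" -> "OX" -> "XO"
  "fbmmcmxhkbo" -> "wsddtdoybsf" -> "ws" -> "WS" -> "SW"
  "mijwvipmtyqj" -> "dzanmzgdkpha" -> "dz" -> "DZ" -> "ZD"
  "ywikfwwuv" -> "pnzbwnnlm" -> "pn" -> "PN" -> "NP"
  "lbvbbspu" -> "csmssjgl" -> "cs" -> "CS" -> "SC"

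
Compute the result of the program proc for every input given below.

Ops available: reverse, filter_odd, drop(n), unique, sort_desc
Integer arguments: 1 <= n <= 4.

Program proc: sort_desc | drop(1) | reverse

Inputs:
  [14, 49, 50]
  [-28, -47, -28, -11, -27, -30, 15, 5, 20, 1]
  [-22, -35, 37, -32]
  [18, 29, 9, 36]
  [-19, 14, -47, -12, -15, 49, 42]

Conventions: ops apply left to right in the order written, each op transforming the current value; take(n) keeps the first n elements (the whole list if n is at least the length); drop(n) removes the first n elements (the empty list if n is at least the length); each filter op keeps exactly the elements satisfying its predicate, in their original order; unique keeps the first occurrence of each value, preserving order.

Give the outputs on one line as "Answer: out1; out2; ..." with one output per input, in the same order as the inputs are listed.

Execution, op by op:
  [14, 49, 50] -> [50, 49, 14] -> [49, 14] -> [14, 49]
  [-28, -47, -28, -11, -27, -30, 15, 5, 20, 1] -> [20, 15, 5, 1, -11, -27, -28, -28, -30, -47] -> [15, 5, 1, -11, -27, -28, -28, -30, -47] -> [-47, -30, -28, -28, -27, -11, 1, 5, 15]
  [-22, -35, 37, -32] -> [37, -22, -32, -35] -> [-22, -32, -35] -> [-35, -32, -22]
  [18, 29, 9, 36] -> [36, 29, 18, 9] -> [29, 18, 9] -> [9, 18, 29]
  [-19, 14, -47, -12, -15, 49, 42] -> [49, 42, 14, -12, -15, -19, -47] -> [42, 14, -12, -15, -19, -47] -> [-47, -19, -15, -12, 14, 42]

[14, 49]; [-47, -30, -28, -28, -27, -11, 1, 5, 15]; [-35, -32, -22]; [9, 18, 29]; [-47, -19, -15, -12, 14, 42]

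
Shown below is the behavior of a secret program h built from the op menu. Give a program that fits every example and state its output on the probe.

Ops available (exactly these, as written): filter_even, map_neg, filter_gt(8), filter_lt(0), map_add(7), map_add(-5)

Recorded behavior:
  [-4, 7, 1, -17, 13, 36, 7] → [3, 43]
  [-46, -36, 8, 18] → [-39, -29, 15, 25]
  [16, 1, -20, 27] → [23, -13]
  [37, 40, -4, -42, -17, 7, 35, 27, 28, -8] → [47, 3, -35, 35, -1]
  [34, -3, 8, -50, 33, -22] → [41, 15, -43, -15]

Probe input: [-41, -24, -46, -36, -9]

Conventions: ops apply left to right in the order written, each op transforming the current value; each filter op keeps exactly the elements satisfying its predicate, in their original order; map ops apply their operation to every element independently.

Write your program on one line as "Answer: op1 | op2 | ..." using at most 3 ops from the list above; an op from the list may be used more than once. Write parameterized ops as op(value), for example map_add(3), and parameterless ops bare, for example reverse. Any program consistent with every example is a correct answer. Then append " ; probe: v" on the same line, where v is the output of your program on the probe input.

filter_even | map_add(7) ; probe: [-17, -39, -29]

Check, running the answer program on each example:
  [-4, 7, 1, -17, 13, 36, 7] -> [-4, 36] -> [3, 43]
  [-46, -36, 8, 18] -> [-46, -36, 8, 18] -> [-39, -29, 15, 25]
  [16, 1, -20, 27] -> [16, -20] -> [23, -13]
  [37, 40, -4, -42, -17, 7, 35, 27, 28, -8] -> [40, -4, -42, 28, -8] -> [47, 3, -35, 35, -1]
  [34, -3, 8, -50, 33, -22] -> [34, 8, -50, -22] -> [41, 15, -43, -15]
  probe: [-41, -24, -46, -36, -9] -> [-24, -46, -36] -> [-17, -39, -29]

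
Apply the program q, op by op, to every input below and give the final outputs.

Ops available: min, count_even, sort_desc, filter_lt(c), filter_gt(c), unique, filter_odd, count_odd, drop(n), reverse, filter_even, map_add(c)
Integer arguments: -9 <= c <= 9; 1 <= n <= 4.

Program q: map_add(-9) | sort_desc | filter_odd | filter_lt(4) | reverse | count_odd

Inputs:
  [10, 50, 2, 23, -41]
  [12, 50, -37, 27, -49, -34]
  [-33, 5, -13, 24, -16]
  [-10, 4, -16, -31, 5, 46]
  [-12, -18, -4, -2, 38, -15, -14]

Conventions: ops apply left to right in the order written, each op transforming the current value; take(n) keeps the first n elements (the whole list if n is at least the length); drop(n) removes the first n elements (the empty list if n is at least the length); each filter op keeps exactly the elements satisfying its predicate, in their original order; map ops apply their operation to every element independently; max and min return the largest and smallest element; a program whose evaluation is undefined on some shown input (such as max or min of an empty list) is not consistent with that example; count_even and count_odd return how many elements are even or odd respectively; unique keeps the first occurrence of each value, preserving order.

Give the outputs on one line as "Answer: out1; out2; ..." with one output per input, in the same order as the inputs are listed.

2; 2; 1; 3; 5

Execution, op by op:
  [10, 50, 2, 23, -41] -> [1, 41, -7, 14, -50] -> [41, 14, 1, -7, -50] -> [41, 1, -7] -> [1, -7] -> [-7, 1] -> 2
  [12, 50, -37, 27, -49, -34] -> [3, 41, -46, 18, -58, -43] -> [41, 18, 3, -43, -46, -58] -> [41, 3, -43] -> [3, -43] -> [-43, 3] -> 2
  [-33, 5, -13, 24, -16] -> [-42, -4, -22, 15, -25] -> [15, -4, -22, -25, -42] -> [15, -25] -> [-25] -> [-25] -> 1
  [-10, 4, -16, -31, 5, 46] -> [-19, -5, -25, -40, -4, 37] -> [37, -4, -5, -19, -25, -40] -> [37, -5, -19, -25] -> [-5, -19, -25] -> [-25, -19, -5] -> 3
  [-12, -18, -4, -2, 38, -15, -14] -> [-21, -27, -13, -11, 29, -24, -23] -> [29, -11, -13, -21, -23, -24, -27] -> [29, -11, -13, -21, -23, -27] -> [-11, -13, -21, -23, -27] -> [-27, -23, -21, -13, -11] -> 5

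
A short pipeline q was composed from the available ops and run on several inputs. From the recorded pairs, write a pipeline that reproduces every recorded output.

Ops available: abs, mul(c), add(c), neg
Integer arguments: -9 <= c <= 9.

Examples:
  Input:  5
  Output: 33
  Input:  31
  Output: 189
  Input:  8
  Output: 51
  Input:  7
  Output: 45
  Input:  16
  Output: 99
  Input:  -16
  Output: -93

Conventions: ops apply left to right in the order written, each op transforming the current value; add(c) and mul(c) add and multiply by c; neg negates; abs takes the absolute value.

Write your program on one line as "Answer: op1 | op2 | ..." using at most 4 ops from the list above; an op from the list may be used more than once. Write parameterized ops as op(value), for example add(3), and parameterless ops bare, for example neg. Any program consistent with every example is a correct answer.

neg | mul(-6) | add(3)

Check, running the answer program on each example:
  5 -> -5 -> 30 -> 33
  31 -> -31 -> 186 -> 189
  8 -> -8 -> 48 -> 51
  7 -> -7 -> 42 -> 45
  16 -> -16 -> 96 -> 99
  -16 -> 16 -> -96 -> -93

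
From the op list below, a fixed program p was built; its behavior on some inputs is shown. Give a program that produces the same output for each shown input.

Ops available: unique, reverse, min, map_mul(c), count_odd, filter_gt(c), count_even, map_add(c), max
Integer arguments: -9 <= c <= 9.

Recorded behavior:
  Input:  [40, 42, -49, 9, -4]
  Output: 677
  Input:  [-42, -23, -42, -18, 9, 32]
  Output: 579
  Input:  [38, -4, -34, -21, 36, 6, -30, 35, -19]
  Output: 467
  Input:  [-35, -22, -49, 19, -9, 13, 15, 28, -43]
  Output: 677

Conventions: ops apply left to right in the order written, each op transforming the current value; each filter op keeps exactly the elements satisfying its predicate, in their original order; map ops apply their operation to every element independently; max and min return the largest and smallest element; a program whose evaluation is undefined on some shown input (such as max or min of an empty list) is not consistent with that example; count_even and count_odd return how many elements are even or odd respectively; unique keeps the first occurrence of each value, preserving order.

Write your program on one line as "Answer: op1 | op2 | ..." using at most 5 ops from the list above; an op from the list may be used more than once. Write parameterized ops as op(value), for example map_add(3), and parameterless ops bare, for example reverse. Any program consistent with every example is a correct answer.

map_mul(-2) | unique | map_mul(7) | map_add(-9) | max

Check, running the answer program on each example:
  [40, 42, -49, 9, -4] -> [-80, -84, 98, -18, 8] -> [-80, -84, 98, -18, 8] -> [-560, -588, 686, -126, 56] -> [-569, -597, 677, -135, 47] -> 677
  [-42, -23, -42, -18, 9, 32] -> [84, 46, 84, 36, -18, -64] -> [84, 46, 36, -18, -64] -> [588, 322, 252, -126, -448] -> [579, 313, 243, -135, -457] -> 579
  [38, -4, -34, -21, 36, 6, -30, 35, -19] -> [-76, 8, 68, 42, -72, -12, 60, -70, 38] -> [-76, 8, 68, 42, -72, -12, 60, -70, 38] -> [-532, 56, 476, 294, -504, -84, 420, -490, 266] -> [-541, 47, 467, 285, -513, -93, 411, -499, 257] -> 467
  [-35, -22, -49, 19, -9, 13, 15, 28, -43] -> [70, 44, 98, -38, 18, -26, -30, -56, 86] -> [70, 44, 98, -38, 18, -26, -30, -56, 86] -> [490, 308, 686, -266, 126, -182, -210, -392, 602] -> [481, 299, 677, -275, 117, -191, -219, -401, 593] -> 677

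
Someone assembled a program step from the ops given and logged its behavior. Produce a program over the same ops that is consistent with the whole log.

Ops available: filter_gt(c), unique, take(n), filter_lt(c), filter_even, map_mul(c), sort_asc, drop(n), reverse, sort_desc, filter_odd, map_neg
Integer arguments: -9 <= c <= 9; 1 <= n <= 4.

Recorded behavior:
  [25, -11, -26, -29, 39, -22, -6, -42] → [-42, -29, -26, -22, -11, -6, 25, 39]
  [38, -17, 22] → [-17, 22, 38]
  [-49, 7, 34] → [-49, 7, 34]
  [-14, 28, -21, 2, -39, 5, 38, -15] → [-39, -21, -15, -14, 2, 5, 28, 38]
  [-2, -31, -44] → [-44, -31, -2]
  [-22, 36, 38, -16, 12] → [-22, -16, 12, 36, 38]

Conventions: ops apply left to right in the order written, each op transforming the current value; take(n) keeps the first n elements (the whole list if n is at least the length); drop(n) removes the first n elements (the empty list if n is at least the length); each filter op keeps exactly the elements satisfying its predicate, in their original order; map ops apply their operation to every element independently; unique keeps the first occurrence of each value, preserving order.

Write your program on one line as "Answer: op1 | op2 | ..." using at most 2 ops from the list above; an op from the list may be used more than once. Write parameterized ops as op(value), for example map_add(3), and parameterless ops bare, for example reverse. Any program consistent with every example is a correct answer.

sort_desc | reverse

Check, running the answer program on each example:
  [25, -11, -26, -29, 39, -22, -6, -42] -> [39, 25, -6, -11, -22, -26, -29, -42] -> [-42, -29, -26, -22, -11, -6, 25, 39]
  [38, -17, 22] -> [38, 22, -17] -> [-17, 22, 38]
  [-49, 7, 34] -> [34, 7, -49] -> [-49, 7, 34]
  [-14, 28, -21, 2, -39, 5, 38, -15] -> [38, 28, 5, 2, -14, -15, -21, -39] -> [-39, -21, -15, -14, 2, 5, 28, 38]
  [-2, -31, -44] -> [-2, -31, -44] -> [-44, -31, -2]
  [-22, 36, 38, -16, 12] -> [38, 36, 12, -16, -22] -> [-22, -16, 12, 36, 38]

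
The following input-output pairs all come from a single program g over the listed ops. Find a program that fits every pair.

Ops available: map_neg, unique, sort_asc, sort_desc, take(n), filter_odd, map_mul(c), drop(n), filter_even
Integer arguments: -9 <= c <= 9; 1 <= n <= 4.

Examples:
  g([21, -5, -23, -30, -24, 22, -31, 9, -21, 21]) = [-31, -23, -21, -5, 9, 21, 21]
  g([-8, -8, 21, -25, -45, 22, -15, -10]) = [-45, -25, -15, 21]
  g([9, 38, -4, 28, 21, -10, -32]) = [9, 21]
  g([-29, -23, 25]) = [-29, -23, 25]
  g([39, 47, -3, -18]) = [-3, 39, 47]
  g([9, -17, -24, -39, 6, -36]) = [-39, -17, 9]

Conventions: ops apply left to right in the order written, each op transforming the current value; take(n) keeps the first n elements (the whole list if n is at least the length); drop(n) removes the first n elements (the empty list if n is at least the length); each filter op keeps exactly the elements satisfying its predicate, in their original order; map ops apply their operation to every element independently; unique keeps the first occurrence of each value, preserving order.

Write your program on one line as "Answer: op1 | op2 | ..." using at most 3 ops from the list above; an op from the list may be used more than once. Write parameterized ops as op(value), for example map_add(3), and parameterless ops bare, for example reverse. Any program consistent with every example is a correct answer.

sort_desc | sort_asc | filter_odd

Check, running the answer program on each example:
  [21, -5, -23, -30, -24, 22, -31, 9, -21, 21] -> [22, 21, 21, 9, -5, -21, -23, -24, -30, -31] -> [-31, -30, -24, -23, -21, -5, 9, 21, 21, 22] -> [-31, -23, -21, -5, 9, 21, 21]
  [-8, -8, 21, -25, -45, 22, -15, -10] -> [22, 21, -8, -8, -10, -15, -25, -45] -> [-45, -25, -15, -10, -8, -8, 21, 22] -> [-45, -25, -15, 21]
  [9, 38, -4, 28, 21, -10, -32] -> [38, 28, 21, 9, -4, -10, -32] -> [-32, -10, -4, 9, 21, 28, 38] -> [9, 21]
  [-29, -23, 25] -> [25, -23, -29] -> [-29, -23, 25] -> [-29, -23, 25]
  [39, 47, -3, -18] -> [47, 39, -3, -18] -> [-18, -3, 39, 47] -> [-3, 39, 47]
  [9, -17, -24, -39, 6, -36] -> [9, 6, -17, -24, -36, -39] -> [-39, -36, -24, -17, 6, 9] -> [-39, -17, 9]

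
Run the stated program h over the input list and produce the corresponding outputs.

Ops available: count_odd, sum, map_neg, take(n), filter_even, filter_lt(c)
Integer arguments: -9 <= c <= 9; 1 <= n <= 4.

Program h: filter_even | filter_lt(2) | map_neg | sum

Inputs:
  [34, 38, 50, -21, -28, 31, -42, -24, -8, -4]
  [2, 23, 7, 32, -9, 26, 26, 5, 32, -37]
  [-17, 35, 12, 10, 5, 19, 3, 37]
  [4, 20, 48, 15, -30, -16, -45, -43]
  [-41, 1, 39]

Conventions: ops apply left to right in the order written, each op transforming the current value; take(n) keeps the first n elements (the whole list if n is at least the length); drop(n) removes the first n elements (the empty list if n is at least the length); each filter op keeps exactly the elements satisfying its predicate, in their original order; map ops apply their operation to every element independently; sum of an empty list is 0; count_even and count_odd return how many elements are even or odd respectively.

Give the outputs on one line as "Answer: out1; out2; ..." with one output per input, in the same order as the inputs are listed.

106; 0; 0; 46; 0

Execution, op by op:
  [34, 38, 50, -21, -28, 31, -42, -24, -8, -4] -> [34, 38, 50, -28, -42, -24, -8, -4] -> [-28, -42, -24, -8, -4] -> [28, 42, 24, 8, 4] -> 106
  [2, 23, 7, 32, -9, 26, 26, 5, 32, -37] -> [2, 32, 26, 26, 32] -> [] -> [] -> 0
  [-17, 35, 12, 10, 5, 19, 3, 37] -> [12, 10] -> [] -> [] -> 0
  [4, 20, 48, 15, -30, -16, -45, -43] -> [4, 20, 48, -30, -16] -> [-30, -16] -> [30, 16] -> 46
  [-41, 1, 39] -> [] -> [] -> [] -> 0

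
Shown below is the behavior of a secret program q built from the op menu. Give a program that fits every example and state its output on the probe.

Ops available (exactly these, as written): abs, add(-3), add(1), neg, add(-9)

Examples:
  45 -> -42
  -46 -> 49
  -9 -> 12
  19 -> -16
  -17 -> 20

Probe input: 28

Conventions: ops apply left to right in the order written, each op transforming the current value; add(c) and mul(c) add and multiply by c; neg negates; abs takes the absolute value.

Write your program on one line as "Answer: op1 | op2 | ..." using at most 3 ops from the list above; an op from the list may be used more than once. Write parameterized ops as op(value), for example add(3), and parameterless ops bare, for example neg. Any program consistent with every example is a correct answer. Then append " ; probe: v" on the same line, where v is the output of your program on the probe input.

add(-3) | neg ; probe: -25

Check, running the answer program on each example:
  45 -> 42 -> -42
  -46 -> -49 -> 49
  -9 -> -12 -> 12
  19 -> 16 -> -16
  -17 -> -20 -> 20
  probe: 28 -> 25 -> -25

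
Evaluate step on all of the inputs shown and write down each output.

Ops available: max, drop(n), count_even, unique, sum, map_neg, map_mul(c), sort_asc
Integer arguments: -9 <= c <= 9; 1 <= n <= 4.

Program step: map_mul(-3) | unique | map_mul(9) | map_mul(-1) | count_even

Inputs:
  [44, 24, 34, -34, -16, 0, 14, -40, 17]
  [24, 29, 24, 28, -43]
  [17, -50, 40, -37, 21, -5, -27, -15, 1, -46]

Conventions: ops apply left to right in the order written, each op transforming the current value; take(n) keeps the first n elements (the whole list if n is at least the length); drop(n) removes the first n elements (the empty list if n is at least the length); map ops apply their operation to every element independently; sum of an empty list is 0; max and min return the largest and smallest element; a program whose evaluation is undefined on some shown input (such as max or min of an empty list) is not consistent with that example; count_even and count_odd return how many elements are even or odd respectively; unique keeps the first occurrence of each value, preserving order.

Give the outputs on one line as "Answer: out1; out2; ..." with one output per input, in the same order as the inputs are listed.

8; 2; 3

Execution, op by op:
  [44, 24, 34, -34, -16, 0, 14, -40, 17] -> [-132, -72, -102, 102, 48, 0, -42, 120, -51] -> [-132, -72, -102, 102, 48, 0, -42, 120, -51] -> [-1188, -648, -918, 918, 432, 0, -378, 1080, -459] -> [1188, 648, 918, -918, -432, 0, 378, -1080, 459] -> 8
  [24, 29, 24, 28, -43] -> [-72, -87, -72, -84, 129] -> [-72, -87, -84, 129] -> [-648, -783, -756, 1161] -> [648, 783, 756, -1161] -> 2
  [17, -50, 40, -37, 21, -5, -27, -15, 1, -46] -> [-51, 150, -120, 111, -63, 15, 81, 45, -3, 138] -> [-51, 150, -120, 111, -63, 15, 81, 45, -3, 138] -> [-459, 1350, -1080, 999, -567, 135, 729, 405, -27, 1242] -> [459, -1350, 1080, -999, 567, -135, -729, -405, 27, -1242] -> 3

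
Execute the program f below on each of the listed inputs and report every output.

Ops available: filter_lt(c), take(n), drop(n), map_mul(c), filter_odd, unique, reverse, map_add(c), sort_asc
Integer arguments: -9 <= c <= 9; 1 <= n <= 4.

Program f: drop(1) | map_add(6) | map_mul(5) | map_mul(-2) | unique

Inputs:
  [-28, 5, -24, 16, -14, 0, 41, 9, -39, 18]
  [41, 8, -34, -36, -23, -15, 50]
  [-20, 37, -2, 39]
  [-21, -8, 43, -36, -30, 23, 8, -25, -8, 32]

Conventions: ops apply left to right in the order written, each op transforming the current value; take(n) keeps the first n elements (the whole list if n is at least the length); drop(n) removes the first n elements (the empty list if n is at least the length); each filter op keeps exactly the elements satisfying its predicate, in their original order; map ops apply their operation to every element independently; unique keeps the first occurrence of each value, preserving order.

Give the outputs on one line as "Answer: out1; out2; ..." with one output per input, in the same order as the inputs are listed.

Execution, op by op:
  [-28, 5, -24, 16, -14, 0, 41, 9, -39, 18] -> [5, -24, 16, -14, 0, 41, 9, -39, 18] -> [11, -18, 22, -8, 6, 47, 15, -33, 24] -> [55, -90, 110, -40, 30, 235, 75, -165, 120] -> [-110, 180, -220, 80, -60, -470, -150, 330, -240] -> [-110, 180, -220, 80, -60, -470, -150, 330, -240]
  [41, 8, -34, -36, -23, -15, 50] -> [8, -34, -36, -23, -15, 50] -> [14, -28, -30, -17, -9, 56] -> [70, -140, -150, -85, -45, 280] -> [-140, 280, 300, 170, 90, -560] -> [-140, 280, 300, 170, 90, -560]
  [-20, 37, -2, 39] -> [37, -2, 39] -> [43, 4, 45] -> [215, 20, 225] -> [-430, -40, -450] -> [-430, -40, -450]
  [-21, -8, 43, -36, -30, 23, 8, -25, -8, 32] -> [-8, 43, -36, -30, 23, 8, -25, -8, 32] -> [-2, 49, -30, -24, 29, 14, -19, -2, 38] -> [-10, 245, -150, -120, 145, 70, -95, -10, 190] -> [20, -490, 300, 240, -290, -140, 190, 20, -380] -> [20, -490, 300, 240, -290, -140, 190, -380]

[-110, 180, -220, 80, -60, -470, -150, 330, -240]; [-140, 280, 300, 170, 90, -560]; [-430, -40, -450]; [20, -490, 300, 240, -290, -140, 190, -380]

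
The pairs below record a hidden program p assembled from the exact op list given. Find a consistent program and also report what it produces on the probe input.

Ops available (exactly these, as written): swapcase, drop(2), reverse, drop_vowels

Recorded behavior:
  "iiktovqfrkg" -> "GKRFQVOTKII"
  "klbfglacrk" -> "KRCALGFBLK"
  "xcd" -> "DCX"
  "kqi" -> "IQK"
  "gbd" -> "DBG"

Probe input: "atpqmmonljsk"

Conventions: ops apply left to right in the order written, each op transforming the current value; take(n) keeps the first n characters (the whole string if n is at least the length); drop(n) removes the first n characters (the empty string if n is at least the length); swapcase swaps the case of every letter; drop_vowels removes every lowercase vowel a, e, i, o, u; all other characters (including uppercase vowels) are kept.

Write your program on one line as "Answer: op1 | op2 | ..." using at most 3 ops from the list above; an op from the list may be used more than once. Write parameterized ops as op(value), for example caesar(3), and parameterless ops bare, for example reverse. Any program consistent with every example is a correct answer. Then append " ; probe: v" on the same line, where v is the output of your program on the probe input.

swapcase | reverse ; probe: "KSJLNOMMQPTA"

Check, running the answer program on each example:
  "iiktovqfrkg" -> "IIKTOVQFRKG" -> "GKRFQVOTKII"
  "klbfglacrk" -> "KLBFGLACRK" -> "KRCALGFBLK"
  "xcd" -> "XCD" -> "DCX"
  "kqi" -> "KQI" -> "IQK"
  "gbd" -> "GBD" -> "DBG"
  probe: "atpqmmonljsk" -> "ATPQMMONLJSK" -> "KSJLNOMMQPTA"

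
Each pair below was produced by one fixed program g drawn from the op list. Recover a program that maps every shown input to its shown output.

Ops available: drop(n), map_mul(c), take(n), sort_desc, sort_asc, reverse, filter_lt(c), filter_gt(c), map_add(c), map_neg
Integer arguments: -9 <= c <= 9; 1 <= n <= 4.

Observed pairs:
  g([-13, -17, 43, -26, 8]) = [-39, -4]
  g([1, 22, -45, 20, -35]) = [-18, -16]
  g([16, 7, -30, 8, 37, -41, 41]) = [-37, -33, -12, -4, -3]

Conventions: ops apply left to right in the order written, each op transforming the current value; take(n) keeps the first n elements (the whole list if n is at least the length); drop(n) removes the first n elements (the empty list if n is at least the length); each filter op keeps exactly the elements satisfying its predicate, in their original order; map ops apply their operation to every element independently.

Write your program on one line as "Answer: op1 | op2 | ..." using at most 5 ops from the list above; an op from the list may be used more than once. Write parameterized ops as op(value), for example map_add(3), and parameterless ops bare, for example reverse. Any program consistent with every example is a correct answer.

reverse | map_neg | map_add(4) | sort_asc | filter_lt(1)

Check, running the answer program on each example:
  [-13, -17, 43, -26, 8] -> [8, -26, 43, -17, -13] -> [-8, 26, -43, 17, 13] -> [-4, 30, -39, 21, 17] -> [-39, -4, 17, 21, 30] -> [-39, -4]
  [1, 22, -45, 20, -35] -> [-35, 20, -45, 22, 1] -> [35, -20, 45, -22, -1] -> [39, -16, 49, -18, 3] -> [-18, -16, 3, 39, 49] -> [-18, -16]
  [16, 7, -30, 8, 37, -41, 41] -> [41, -41, 37, 8, -30, 7, 16] -> [-41, 41, -37, -8, 30, -7, -16] -> [-37, 45, -33, -4, 34, -3, -12] -> [-37, -33, -12, -4, -3, 34, 45] -> [-37, -33, -12, -4, -3]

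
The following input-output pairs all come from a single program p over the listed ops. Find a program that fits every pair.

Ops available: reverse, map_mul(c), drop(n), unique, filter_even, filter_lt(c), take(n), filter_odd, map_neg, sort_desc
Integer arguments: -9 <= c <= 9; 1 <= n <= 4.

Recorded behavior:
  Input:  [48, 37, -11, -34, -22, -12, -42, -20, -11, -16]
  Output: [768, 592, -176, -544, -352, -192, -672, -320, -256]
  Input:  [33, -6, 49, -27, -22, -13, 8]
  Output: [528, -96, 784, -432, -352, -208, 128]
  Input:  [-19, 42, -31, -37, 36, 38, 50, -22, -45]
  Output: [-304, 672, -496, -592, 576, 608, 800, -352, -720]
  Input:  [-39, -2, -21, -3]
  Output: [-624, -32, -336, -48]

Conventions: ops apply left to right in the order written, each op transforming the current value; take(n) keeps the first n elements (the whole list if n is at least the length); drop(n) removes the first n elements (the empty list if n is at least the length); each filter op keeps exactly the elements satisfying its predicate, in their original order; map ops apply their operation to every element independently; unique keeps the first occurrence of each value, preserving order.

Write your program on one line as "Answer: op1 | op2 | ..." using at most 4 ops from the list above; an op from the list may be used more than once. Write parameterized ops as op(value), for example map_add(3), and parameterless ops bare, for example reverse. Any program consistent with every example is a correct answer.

unique | map_mul(-4) | map_mul(4) | map_neg

Check, running the answer program on each example:
  [48, 37, -11, -34, -22, -12, -42, -20, -11, -16] -> [48, 37, -11, -34, -22, -12, -42, -20, -16] -> [-192, -148, 44, 136, 88, 48, 168, 80, 64] -> [-768, -592, 176, 544, 352, 192, 672, 320, 256] -> [768, 592, -176, -544, -352, -192, -672, -320, -256]
  [33, -6, 49, -27, -22, -13, 8] -> [33, -6, 49, -27, -22, -13, 8] -> [-132, 24, -196, 108, 88, 52, -32] -> [-528, 96, -784, 432, 352, 208, -128] -> [528, -96, 784, -432, -352, -208, 128]
  [-19, 42, -31, -37, 36, 38, 50, -22, -45] -> [-19, 42, -31, -37, 36, 38, 50, -22, -45] -> [76, -168, 124, 148, -144, -152, -200, 88, 180] -> [304, -672, 496, 592, -576, -608, -800, 352, 720] -> [-304, 672, -496, -592, 576, 608, 800, -352, -720]
  [-39, -2, -21, -3] -> [-39, -2, -21, -3] -> [156, 8, 84, 12] -> [624, 32, 336, 48] -> [-624, -32, -336, -48]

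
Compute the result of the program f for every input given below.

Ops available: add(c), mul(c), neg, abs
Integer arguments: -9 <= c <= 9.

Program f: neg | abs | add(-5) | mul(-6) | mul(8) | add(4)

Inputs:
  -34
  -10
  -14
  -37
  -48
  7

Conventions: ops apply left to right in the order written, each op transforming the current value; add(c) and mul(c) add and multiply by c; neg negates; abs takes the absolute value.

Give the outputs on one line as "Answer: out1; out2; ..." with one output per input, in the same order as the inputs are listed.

-1388; -236; -428; -1532; -2060; -92

Execution, op by op:
  -34 -> 34 -> 34 -> 29 -> -174 -> -1392 -> -1388
  -10 -> 10 -> 10 -> 5 -> -30 -> -240 -> -236
  -14 -> 14 -> 14 -> 9 -> -54 -> -432 -> -428
  -37 -> 37 -> 37 -> 32 -> -192 -> -1536 -> -1532
  -48 -> 48 -> 48 -> 43 -> -258 -> -2064 -> -2060
  7 -> -7 -> 7 -> 2 -> -12 -> -96 -> -92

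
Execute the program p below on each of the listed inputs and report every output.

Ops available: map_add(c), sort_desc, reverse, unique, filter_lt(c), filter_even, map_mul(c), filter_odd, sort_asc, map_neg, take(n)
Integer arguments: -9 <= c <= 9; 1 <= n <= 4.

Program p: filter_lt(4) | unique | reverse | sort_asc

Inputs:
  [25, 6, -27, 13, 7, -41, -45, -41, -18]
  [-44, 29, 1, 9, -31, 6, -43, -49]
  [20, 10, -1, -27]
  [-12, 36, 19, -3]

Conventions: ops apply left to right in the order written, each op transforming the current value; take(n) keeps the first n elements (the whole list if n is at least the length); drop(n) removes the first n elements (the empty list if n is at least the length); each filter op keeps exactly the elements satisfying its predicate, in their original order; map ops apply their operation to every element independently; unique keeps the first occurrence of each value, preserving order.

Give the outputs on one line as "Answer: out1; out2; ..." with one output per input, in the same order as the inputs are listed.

[-45, -41, -27, -18]; [-49, -44, -43, -31, 1]; [-27, -1]; [-12, -3]

Execution, op by op:
  [25, 6, -27, 13, 7, -41, -45, -41, -18] -> [-27, -41, -45, -41, -18] -> [-27, -41, -45, -18] -> [-18, -45, -41, -27] -> [-45, -41, -27, -18]
  [-44, 29, 1, 9, -31, 6, -43, -49] -> [-44, 1, -31, -43, -49] -> [-44, 1, -31, -43, -49] -> [-49, -43, -31, 1, -44] -> [-49, -44, -43, -31, 1]
  [20, 10, -1, -27] -> [-1, -27] -> [-1, -27] -> [-27, -1] -> [-27, -1]
  [-12, 36, 19, -3] -> [-12, -3] -> [-12, -3] -> [-3, -12] -> [-12, -3]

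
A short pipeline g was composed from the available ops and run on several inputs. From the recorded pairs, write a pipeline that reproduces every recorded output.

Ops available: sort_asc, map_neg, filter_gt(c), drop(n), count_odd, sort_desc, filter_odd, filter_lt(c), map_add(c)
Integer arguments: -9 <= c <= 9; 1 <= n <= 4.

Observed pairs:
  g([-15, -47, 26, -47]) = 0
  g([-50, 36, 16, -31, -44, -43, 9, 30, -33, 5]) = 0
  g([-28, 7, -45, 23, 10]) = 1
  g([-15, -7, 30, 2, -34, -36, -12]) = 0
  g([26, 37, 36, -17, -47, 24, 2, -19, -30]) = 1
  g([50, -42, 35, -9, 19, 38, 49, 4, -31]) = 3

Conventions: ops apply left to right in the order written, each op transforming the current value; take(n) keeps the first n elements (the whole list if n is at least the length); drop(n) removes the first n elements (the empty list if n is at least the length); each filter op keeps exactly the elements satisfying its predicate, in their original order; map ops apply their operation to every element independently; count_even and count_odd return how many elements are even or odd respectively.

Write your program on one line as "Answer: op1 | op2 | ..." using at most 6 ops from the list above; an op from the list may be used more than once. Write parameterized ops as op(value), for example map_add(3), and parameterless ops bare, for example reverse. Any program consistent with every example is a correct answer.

map_add(-7) | filter_gt(-2) | map_add(1) | filter_gt(4) | count_odd

Check, running the answer program on each example:
  [-15, -47, 26, -47] -> [-22, -54, 19, -54] -> [19] -> [20] -> [20] -> 0
  [-50, 36, 16, -31, -44, -43, 9, 30, -33, 5] -> [-57, 29, 9, -38, -51, -50, 2, 23, -40, -2] -> [29, 9, 2, 23] -> [30, 10, 3, 24] -> [30, 10, 24] -> 0
  [-28, 7, -45, 23, 10] -> [-35, 0, -52, 16, 3] -> [0, 16, 3] -> [1, 17, 4] -> [17] -> 1
  [-15, -7, 30, 2, -34, -36, -12] -> [-22, -14, 23, -5, -41, -43, -19] -> [23] -> [24] -> [24] -> 0
  [26, 37, 36, -17, -47, 24, 2, -19, -30] -> [19, 30, 29, -24, -54, 17, -5, -26, -37] -> [19, 30, 29, 17] -> [20, 31, 30, 18] -> [20, 31, 30, 18] -> 1
  [50, -42, 35, -9, 19, 38, 49, 4, -31] -> [43, -49, 28, -16, 12, 31, 42, -3, -38] -> [43, 28, 12, 31, 42] -> [44, 29, 13, 32, 43] -> [44, 29, 13, 32, 43] -> 3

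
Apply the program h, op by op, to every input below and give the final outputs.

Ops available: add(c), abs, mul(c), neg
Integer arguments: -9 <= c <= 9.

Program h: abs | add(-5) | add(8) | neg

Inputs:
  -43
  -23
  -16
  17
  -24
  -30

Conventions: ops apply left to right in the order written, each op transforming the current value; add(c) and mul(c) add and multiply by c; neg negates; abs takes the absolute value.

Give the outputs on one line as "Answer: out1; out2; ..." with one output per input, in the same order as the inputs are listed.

Execution, op by op:
  -43 -> 43 -> 38 -> 46 -> -46
  -23 -> 23 -> 18 -> 26 -> -26
  -16 -> 16 -> 11 -> 19 -> -19
  17 -> 17 -> 12 -> 20 -> -20
  -24 -> 24 -> 19 -> 27 -> -27
  -30 -> 30 -> 25 -> 33 -> -33

-46; -26; -19; -20; -27; -33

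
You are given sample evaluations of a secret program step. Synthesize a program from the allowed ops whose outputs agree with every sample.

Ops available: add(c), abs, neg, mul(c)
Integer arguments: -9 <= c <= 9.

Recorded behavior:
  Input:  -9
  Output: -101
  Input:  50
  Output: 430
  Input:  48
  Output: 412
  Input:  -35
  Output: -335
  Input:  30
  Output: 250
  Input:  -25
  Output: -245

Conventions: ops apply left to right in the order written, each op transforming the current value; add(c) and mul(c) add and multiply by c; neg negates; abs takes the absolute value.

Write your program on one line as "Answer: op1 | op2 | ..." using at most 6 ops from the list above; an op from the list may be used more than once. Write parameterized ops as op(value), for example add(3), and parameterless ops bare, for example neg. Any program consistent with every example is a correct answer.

neg | add(3) | mul(9) | add(-7) | neg

Check, running the answer program on each example:
  -9 -> 9 -> 12 -> 108 -> 101 -> -101
  50 -> -50 -> -47 -> -423 -> -430 -> 430
  48 -> -48 -> -45 -> -405 -> -412 -> 412
  -35 -> 35 -> 38 -> 342 -> 335 -> -335
  30 -> -30 -> -27 -> -243 -> -250 -> 250
  -25 -> 25 -> 28 -> 252 -> 245 -> -245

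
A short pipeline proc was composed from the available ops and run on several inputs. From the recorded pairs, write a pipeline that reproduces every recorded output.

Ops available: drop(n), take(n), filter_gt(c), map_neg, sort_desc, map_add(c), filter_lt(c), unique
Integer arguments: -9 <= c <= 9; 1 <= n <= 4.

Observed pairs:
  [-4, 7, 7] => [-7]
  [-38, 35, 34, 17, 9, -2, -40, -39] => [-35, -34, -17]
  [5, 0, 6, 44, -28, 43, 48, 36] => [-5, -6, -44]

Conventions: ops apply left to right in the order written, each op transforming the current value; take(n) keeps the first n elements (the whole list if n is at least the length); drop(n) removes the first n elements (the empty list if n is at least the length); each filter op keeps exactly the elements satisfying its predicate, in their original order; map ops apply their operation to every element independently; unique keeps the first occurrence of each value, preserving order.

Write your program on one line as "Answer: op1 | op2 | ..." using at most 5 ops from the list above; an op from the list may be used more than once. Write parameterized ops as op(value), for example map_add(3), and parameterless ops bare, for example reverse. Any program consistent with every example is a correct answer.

filter_gt(4) | take(4) | map_neg | unique | take(3)

Check, running the answer program on each example:
  [-4, 7, 7] -> [7, 7] -> [7, 7] -> [-7, -7] -> [-7] -> [-7]
  [-38, 35, 34, 17, 9, -2, -40, -39] -> [35, 34, 17, 9] -> [35, 34, 17, 9] -> [-35, -34, -17, -9] -> [-35, -34, -17, -9] -> [-35, -34, -17]
  [5, 0, 6, 44, -28, 43, 48, 36] -> [5, 6, 44, 43, 48, 36] -> [5, 6, 44, 43] -> [-5, -6, -44, -43] -> [-5, -6, -44, -43] -> [-5, -6, -44]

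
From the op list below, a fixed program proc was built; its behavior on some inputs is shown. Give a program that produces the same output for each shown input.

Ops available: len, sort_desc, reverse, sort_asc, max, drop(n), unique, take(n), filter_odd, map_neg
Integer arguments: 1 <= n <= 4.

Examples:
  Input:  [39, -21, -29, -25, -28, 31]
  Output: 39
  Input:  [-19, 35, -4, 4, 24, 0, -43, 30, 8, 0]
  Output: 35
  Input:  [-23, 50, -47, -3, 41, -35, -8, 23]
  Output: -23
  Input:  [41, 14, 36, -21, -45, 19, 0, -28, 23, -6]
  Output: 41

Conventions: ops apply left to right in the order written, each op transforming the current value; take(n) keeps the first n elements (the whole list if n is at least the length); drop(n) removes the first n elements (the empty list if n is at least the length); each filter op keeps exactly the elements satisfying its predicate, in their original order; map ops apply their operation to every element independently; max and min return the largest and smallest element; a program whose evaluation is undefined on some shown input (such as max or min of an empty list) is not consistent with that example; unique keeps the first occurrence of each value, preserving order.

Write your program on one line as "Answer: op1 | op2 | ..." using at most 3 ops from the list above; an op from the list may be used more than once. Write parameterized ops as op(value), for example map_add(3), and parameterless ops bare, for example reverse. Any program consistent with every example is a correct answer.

take(3) | filter_odd | max

Check, running the answer program on each example:
  [39, -21, -29, -25, -28, 31] -> [39, -21, -29] -> [39, -21, -29] -> 39
  [-19, 35, -4, 4, 24, 0, -43, 30, 8, 0] -> [-19, 35, -4] -> [-19, 35] -> 35
  [-23, 50, -47, -3, 41, -35, -8, 23] -> [-23, 50, -47] -> [-23, -47] -> -23
  [41, 14, 36, -21, -45, 19, 0, -28, 23, -6] -> [41, 14, 36] -> [41] -> 41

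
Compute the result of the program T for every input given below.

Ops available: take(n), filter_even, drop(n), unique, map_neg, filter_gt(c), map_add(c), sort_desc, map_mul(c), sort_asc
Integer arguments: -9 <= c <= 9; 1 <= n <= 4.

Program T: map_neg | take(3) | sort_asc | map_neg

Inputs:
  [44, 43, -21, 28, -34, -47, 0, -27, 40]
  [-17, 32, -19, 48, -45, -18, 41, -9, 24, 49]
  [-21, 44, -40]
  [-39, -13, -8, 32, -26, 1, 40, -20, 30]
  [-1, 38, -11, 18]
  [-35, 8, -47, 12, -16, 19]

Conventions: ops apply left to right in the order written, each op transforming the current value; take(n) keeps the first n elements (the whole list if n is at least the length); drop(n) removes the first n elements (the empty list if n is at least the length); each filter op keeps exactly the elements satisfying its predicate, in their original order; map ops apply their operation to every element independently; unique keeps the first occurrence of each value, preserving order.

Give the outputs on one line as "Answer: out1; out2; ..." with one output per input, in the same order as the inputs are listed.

[44, 43, -21]; [32, -17, -19]; [44, -21, -40]; [-8, -13, -39]; [38, -1, -11]; [8, -35, -47]

Execution, op by op:
  [44, 43, -21, 28, -34, -47, 0, -27, 40] -> [-44, -43, 21, -28, 34, 47, 0, 27, -40] -> [-44, -43, 21] -> [-44, -43, 21] -> [44, 43, -21]
  [-17, 32, -19, 48, -45, -18, 41, -9, 24, 49] -> [17, -32, 19, -48, 45, 18, -41, 9, -24, -49] -> [17, -32, 19] -> [-32, 17, 19] -> [32, -17, -19]
  [-21, 44, -40] -> [21, -44, 40] -> [21, -44, 40] -> [-44, 21, 40] -> [44, -21, -40]
  [-39, -13, -8, 32, -26, 1, 40, -20, 30] -> [39, 13, 8, -32, 26, -1, -40, 20, -30] -> [39, 13, 8] -> [8, 13, 39] -> [-8, -13, -39]
  [-1, 38, -11, 18] -> [1, -38, 11, -18] -> [1, -38, 11] -> [-38, 1, 11] -> [38, -1, -11]
  [-35, 8, -47, 12, -16, 19] -> [35, -8, 47, -12, 16, -19] -> [35, -8, 47] -> [-8, 35, 47] -> [8, -35, -47]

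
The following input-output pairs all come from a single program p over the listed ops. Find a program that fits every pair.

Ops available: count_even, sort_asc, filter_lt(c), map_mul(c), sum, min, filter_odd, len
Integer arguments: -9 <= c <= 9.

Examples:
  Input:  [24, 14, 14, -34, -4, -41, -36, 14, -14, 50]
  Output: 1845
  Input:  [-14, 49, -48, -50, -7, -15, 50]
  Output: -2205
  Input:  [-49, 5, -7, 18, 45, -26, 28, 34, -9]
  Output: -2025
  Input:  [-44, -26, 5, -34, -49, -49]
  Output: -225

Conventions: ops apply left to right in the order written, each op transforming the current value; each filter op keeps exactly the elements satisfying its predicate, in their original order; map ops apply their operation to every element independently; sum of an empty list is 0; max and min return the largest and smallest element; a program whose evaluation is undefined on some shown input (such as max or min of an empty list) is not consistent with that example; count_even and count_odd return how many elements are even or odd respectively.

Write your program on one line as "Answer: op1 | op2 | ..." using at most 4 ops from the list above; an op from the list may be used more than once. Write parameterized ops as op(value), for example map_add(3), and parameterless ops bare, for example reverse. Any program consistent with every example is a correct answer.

map_mul(-9) | filter_odd | map_mul(5) | min

Check, running the answer program on each example:
  [24, 14, 14, -34, -4, -41, -36, 14, -14, 50] -> [-216, -126, -126, 306, 36, 369, 324, -126, 126, -450] -> [369] -> [1845] -> 1845
  [-14, 49, -48, -50, -7, -15, 50] -> [126, -441, 432, 450, 63, 135, -450] -> [-441, 63, 135] -> [-2205, 315, 675] -> -2205
  [-49, 5, -7, 18, 45, -26, 28, 34, -9] -> [441, -45, 63, -162, -405, 234, -252, -306, 81] -> [441, -45, 63, -405, 81] -> [2205, -225, 315, -2025, 405] -> -2025
  [-44, -26, 5, -34, -49, -49] -> [396, 234, -45, 306, 441, 441] -> [-45, 441, 441] -> [-225, 2205, 2205] -> -225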